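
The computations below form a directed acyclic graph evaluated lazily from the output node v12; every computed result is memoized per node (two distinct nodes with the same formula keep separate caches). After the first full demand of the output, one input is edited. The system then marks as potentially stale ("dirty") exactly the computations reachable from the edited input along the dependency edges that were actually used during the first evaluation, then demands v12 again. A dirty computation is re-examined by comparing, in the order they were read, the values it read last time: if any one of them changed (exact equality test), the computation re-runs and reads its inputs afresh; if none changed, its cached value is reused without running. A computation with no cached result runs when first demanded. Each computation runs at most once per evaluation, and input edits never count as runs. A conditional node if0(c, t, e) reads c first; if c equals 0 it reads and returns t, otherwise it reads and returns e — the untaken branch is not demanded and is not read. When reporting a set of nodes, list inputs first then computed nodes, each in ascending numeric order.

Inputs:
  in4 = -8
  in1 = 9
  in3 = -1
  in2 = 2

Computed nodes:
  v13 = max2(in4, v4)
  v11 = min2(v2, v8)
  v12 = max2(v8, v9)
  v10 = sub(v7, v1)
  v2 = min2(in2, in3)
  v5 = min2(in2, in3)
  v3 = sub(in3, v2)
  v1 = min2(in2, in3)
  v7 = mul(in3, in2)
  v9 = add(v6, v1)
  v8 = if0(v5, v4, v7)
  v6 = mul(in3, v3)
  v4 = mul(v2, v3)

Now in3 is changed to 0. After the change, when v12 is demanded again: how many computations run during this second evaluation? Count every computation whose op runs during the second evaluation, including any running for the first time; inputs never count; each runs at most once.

First demand of the output computes:
  v1 = min2(2, -1) = -1
  v2 = min2(2, -1) = -1
  v3 = sub(-1, -1) = 0
  v5 = min2(2, -1) = -1
  v6 = mul(-1, 0) = 0
  v7 = mul(-1, 2) = -2
  v8 = if0(v5=-1 -> else branch v7) = -2
  v9 = add(0, -1) = -1
  v12 = max2(-2, -1) = -1

After the edit, cleaning proceeds:
  v1: a read changed (in3 -1->0) — executes, giving 0.
  v2: a read changed (in3 -1->0) — executes, giving 0.
  v3: a read changed (in3 -1->0; v2 -1->0) — executes, giving 0 — identical to its old value.
  v4: had never run; runs now, result 0.
  v5: a read changed (in3 -1->0) — executes, giving 0.
  v6: a read changed (in3 -1->0) — executes, giving 0 — identical to its old value.
  v7: stays stale; no demand reaches it after the flip.
  v8: a read changed (v5 -1->0) — executes, giving 0.
  v9: a read changed (v1 -1->0) — executes, giving 0.
  v12: a read changed (v8 -2->0; v9 -1->0) — executes, giving 0.

Note the branch switch — demand abandons v7, which is never re-examined.

9 computations run: v1, v2, v3, v4, v5, v6, v8, v9, v12.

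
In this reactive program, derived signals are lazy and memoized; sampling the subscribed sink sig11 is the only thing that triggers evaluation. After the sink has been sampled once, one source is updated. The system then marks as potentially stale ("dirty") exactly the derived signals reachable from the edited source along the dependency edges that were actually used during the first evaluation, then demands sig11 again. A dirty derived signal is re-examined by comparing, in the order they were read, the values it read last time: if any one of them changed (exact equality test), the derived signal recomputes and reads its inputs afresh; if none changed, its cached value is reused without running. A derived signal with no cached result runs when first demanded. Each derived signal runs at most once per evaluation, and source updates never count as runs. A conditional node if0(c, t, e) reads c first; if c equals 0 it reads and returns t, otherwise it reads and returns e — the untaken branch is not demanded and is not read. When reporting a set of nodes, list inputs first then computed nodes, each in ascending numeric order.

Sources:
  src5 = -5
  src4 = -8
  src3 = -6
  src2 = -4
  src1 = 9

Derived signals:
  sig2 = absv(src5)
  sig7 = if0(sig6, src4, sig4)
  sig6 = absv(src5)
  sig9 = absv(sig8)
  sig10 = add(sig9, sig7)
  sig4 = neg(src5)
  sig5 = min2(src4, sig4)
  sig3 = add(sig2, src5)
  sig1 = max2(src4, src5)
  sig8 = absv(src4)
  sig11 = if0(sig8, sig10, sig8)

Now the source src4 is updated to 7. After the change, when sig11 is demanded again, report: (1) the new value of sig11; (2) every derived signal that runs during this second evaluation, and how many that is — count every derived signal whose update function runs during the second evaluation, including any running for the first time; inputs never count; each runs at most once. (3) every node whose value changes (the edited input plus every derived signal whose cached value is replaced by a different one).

Demanding sig11 again yields 7.
2 derived signals run: sig8, sig11.
The nodes whose values change: src4, sig8, sig11.

First demand of the output computes:
  sig8 = absv(-8) = 8
  sig11 = if0(sig8=8 -> else branch sig8) = 8

After the edit, cleaning proceeds:
  sig8: a read changed (src4 -8->7) — executes, giving 7.
  sig11: a read changed (sig8 8->7; sig8 8->7) — executes, giving 7.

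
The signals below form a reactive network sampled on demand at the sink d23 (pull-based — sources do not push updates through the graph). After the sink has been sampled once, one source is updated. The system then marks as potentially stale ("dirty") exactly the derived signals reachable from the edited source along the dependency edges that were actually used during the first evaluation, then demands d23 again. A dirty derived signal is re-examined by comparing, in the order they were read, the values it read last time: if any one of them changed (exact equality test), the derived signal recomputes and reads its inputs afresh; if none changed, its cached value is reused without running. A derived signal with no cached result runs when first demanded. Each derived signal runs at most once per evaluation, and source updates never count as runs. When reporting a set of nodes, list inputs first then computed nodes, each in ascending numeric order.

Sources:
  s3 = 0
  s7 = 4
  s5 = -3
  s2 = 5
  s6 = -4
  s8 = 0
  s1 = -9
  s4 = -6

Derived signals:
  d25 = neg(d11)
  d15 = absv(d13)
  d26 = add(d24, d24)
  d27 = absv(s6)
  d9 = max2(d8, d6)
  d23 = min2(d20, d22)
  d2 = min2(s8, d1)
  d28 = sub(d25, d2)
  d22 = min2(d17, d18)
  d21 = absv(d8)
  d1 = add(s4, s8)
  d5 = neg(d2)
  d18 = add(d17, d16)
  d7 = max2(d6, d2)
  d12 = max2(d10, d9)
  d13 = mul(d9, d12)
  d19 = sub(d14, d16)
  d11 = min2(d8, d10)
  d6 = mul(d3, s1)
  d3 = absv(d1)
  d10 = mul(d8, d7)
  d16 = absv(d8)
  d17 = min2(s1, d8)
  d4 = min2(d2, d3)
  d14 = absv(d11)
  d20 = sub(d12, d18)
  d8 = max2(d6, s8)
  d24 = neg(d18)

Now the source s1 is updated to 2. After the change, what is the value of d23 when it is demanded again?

d23 now evaluates to 2.

Initial pass — values computed on the first demand:
  d1 = add(-6, 0) = -6
  d2 = min2(0, -6) = -6
  d3 = absv(-6) = 6
  d6 = mul(6, -9) = -54
  d7 = max2(-54, -6) = -6
  d8 = max2(-54, 0) = 0
  d9 = max2(0, -54) = 0
  d10 = mul(0, -6) = 0
  d12 = max2(0, 0) = 0
  d16 = absv(0) = 0
  d17 = min2(-9, 0) = -9
  d18 = add(-9, 0) = -9
  d20 = sub(0, -9) = 9
  d22 = min2(-9, -9) = -9
  d23 = min2(9, -9) = -9

Second demand — change propagation:
  d6: re-runs because s1 -9->2; new result 12.
  d7: re-runs because d6 -54->12; new result 12.
  d8: re-runs because d6 -54->12; new result 12.
  d9: re-runs because d8 0->12; d6 -54->12; new result 12.
  d10: re-runs because d8 0->12; d7 -6->12; new result 144.
  d12: re-runs because d10 0->144; d9 0->12; new result 144.
  d16: re-runs because d8 0->12; new result 12.
  d17: re-runs because s1 -9->2; d8 0->12; new result 2.
  d18: re-runs because d17 -9->2; d16 0->12; new result 14.
  d20: re-runs because d12 0->144; d18 -9->14; new result 130.
  d22: re-runs because d17 -9->2; d18 -9->14; new result 2.
  d23: re-runs because d20 9->130; d22 -9->2; new result 2.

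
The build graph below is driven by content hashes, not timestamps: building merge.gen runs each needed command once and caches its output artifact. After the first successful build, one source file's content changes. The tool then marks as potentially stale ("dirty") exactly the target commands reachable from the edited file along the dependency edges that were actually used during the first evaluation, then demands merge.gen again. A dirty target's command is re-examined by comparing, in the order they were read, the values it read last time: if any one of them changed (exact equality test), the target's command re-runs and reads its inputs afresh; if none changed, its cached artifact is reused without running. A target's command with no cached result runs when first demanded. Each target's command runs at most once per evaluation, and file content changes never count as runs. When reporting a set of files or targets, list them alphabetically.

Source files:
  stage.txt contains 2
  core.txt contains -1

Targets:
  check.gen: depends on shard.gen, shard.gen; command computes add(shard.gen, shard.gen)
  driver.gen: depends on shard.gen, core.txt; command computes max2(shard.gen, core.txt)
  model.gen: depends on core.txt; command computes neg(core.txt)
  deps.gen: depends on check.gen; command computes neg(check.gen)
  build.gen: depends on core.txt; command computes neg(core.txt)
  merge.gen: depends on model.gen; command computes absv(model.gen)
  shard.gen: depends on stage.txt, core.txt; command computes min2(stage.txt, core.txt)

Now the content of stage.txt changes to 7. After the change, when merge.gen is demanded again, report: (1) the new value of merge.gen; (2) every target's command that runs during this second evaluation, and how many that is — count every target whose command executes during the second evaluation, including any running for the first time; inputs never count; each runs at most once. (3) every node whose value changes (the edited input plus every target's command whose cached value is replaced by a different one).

Initial pass — values computed on the first demand:
  model.gen = neg(-1) = 1
  merge.gen = absv(1) = 1

Second demand — change propagation:
  no demanded computation ever read stage.txt, so the edit dirties nothing and nothing runs.

The important point: nothing the output needs ever reads stage.txt, so the edit is invisible to it.

merge.gen now evaluates to 1.
Run set: none (0 run).
Changed values: stage.txt.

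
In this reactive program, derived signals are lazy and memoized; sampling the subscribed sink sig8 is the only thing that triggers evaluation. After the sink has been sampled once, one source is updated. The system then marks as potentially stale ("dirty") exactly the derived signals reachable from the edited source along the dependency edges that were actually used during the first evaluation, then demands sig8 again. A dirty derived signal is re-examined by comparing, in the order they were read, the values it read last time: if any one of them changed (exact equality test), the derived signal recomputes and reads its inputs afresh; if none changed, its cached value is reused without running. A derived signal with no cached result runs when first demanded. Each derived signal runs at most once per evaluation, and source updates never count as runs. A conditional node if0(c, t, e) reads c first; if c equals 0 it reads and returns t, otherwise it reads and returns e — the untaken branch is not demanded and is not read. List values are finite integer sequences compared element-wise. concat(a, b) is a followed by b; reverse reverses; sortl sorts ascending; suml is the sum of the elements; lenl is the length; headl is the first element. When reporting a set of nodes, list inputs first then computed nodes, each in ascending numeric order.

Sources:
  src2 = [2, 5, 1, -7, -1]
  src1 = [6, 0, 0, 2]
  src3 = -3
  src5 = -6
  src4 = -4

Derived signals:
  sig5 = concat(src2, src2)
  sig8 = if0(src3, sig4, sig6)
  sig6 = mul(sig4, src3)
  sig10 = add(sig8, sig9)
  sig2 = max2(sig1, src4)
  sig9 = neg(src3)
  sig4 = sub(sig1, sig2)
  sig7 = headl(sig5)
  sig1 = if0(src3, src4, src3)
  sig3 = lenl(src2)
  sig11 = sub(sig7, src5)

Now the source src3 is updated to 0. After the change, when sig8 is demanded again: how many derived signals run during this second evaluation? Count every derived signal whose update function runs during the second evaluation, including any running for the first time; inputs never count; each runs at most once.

First demand of the output computes:
  sig1 = if0(src3=-3 -> else branch src3) = -3
  sig2 = max2(-3, -4) = -3
  sig4 = sub(-3, -3) = 0
  sig6 = mul(0, -3) = 0
  sig8 = if0(src3=-3 -> else branch sig6) = 0

After the edit, cleaning proceeds:
  sig1: a read changed (src3 -3->0; src3 -3->0) — executes, giving -4.
  sig2: a read changed (sig1 -3->-4) — executes, giving -4.
  sig4: a read changed (sig1 -3->-4; sig2 -3->-4) — executes, giving 0 — identical to its old value.
  sig6: stays stale; no demand reaches it after the flip.
  sig8: a read changed (src3 -3->0) — executes, giving 0 — identical to its old value.

Note the branch switch — demand abandons sig6, which is never re-examined.

4 derived signals run: sig1, sig2, sig4, sig8.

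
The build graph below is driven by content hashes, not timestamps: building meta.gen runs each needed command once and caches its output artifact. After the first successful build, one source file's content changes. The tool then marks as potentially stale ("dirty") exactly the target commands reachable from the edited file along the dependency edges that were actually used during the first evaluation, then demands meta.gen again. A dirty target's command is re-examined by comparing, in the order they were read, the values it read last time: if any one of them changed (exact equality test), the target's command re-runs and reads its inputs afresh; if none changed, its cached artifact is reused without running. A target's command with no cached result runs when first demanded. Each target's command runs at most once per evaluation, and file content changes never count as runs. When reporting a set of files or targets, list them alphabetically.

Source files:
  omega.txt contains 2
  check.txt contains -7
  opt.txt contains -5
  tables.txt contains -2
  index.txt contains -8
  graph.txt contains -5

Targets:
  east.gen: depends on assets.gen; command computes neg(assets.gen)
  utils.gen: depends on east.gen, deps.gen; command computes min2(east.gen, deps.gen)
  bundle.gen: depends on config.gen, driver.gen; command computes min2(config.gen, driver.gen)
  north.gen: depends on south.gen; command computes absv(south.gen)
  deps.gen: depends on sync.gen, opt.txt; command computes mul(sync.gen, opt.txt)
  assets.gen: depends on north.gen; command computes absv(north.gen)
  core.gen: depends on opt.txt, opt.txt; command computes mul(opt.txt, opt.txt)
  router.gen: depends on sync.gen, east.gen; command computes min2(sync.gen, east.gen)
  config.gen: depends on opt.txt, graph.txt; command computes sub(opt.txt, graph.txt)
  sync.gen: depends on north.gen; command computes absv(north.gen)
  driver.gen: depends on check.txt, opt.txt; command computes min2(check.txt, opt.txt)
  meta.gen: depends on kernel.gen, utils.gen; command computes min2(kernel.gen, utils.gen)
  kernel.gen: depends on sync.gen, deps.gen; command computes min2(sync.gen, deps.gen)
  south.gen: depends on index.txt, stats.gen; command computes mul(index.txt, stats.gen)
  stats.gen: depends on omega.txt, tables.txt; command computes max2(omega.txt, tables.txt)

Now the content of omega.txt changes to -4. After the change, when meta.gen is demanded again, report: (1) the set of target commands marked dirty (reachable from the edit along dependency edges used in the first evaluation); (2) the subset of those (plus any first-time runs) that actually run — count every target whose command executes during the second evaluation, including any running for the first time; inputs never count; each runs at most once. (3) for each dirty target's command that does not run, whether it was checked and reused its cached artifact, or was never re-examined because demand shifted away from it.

Dirty set: assets.gen, deps.gen, east.gen, kernel.gen, meta.gen, north.gen, south.gen, stats.gen, sync.gen, utils.gen.
Run set: north.gen, south.gen, stats.gen (3 run).
Re-examined without running (cache reused): assets.gen, deps.gen, east.gen, kernel.gen, meta.gen, sync.gen, utils.gen.
The important point: north.gen recomputes to an identical value, and the output ends up unchanged.

Initial pass — values computed on the first demand:
  stats.gen = max2(2, -2) = 2
  south.gen = mul(-8, 2) = -16
  north.gen = absv(-16) = 16
  assets.gen = absv(16) = 16
  east.gen = neg(16) = -16
  sync.gen = absv(16) = 16
  deps.gen = mul(16, -5) = -80
  kernel.gen = min2(16, -80) = -80
  utils.gen = min2(-16, -80) = -80
  meta.gen = min2(-80, -80) = -80

Second demand — change propagation:
  stats.gen: re-runs because omega.txt 2->-4; new result -2.
  south.gen: re-runs because stats.gen 2->-2; new result 16.
  north.gen: re-runs because south.gen -16->16; new result 16 (unchanged).
  assets.gen: re-examined; everything it read last time is the same (north.gen unchanged) — cache 16 kept, no run.
  east.gen: re-examined; everything it read last time is the same (assets.gen unchanged) — cache -16 kept, no run.
  sync.gen: re-examined; everything it read last time is the same (north.gen unchanged) — cache 16 kept, no run.
  deps.gen: re-examined; everything it read last time is the same (sync.gen unchanged, opt.txt unchanged) — cache -80 kept, no run.
  kernel.gen: re-examined; everything it read last time is the same (sync.gen unchanged, deps.gen unchanged) — cache -80 kept, no run.
  utils.gen: re-examined; everything it read last time is the same (east.gen unchanged, deps.gen unchanged) — cache -80 kept, no run.
  meta.gen: re-examined; everything it read last time is the same (kernel.gen unchanged, utils.gen unchanged) — cache -80 kept, no run.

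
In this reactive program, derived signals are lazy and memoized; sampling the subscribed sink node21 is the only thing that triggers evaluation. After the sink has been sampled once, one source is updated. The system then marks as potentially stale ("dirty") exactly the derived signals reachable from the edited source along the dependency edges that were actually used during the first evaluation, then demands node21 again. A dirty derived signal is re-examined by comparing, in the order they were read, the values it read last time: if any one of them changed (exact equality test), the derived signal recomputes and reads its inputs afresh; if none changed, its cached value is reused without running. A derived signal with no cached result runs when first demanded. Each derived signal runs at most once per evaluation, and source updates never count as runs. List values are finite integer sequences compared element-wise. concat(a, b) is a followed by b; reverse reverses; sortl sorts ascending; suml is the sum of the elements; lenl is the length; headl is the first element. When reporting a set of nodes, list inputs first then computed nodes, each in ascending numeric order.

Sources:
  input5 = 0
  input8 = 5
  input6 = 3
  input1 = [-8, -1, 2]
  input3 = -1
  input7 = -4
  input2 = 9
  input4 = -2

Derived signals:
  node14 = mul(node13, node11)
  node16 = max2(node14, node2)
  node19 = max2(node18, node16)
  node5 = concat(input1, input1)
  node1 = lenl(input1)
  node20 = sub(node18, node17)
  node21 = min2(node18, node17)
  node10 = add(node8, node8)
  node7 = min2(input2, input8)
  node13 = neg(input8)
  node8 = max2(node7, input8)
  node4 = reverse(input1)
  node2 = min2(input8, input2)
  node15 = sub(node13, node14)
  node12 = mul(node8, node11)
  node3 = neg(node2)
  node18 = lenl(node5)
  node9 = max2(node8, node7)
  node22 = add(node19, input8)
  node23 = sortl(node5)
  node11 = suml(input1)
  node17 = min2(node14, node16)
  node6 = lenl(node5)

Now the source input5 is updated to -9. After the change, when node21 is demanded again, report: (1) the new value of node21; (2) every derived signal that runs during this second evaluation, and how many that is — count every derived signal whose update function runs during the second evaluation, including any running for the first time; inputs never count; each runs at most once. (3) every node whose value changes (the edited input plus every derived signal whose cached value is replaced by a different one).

Demanding node21 again yields 6.
0 derived signals run: none.
The nodes whose values change: input5.
Note the shortcut — nothing in the graph depends on input5 at all, so no recomputation happens.

First demand of the output computes:
  node2 = min2(5, 9) = 5
  node5 = concat([-8, -1, 2], [-8, -1, 2]) = [-8, -1, 2, -8, -1, 2]
  node11 = suml([-8, -1, 2]) = -7
  node13 = neg(5) = -5
  node14 = mul(-5, -7) = 35
  node16 = max2(35, 5) = 35
  node17 = min2(35, 35) = 35
  node18 = lenl([-8, -1, 2, -8, -1, 2]) = 6
  node21 = min2(6, 35) = 6

After the edit, cleaning proceeds:
  no node depends on input5 at all; the second demand re-runs nothing.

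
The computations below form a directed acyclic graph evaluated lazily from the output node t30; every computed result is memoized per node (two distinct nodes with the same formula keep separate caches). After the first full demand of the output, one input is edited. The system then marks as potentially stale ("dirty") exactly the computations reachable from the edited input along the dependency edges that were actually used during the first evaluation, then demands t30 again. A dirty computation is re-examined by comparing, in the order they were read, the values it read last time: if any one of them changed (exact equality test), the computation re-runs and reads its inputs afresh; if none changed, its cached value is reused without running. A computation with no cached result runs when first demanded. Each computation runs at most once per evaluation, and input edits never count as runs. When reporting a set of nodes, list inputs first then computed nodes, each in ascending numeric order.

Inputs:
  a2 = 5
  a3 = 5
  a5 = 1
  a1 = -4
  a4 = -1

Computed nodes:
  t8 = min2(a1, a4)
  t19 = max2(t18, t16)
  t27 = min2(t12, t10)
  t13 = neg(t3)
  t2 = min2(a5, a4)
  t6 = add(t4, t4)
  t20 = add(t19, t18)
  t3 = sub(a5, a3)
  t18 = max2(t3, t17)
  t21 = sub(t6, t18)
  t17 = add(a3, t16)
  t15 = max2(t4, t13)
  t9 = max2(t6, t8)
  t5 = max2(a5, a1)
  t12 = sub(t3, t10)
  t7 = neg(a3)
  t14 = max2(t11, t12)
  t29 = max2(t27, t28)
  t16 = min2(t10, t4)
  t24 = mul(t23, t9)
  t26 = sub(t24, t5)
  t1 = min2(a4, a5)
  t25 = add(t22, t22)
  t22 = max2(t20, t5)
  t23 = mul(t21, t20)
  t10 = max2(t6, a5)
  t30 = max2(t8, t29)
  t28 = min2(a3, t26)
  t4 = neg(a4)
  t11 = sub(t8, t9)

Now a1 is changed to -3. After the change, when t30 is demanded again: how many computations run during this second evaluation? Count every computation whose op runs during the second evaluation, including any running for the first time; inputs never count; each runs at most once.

First demand of the output computes:
  t3 = sub(1, 5) = -4
  t4 = neg(-1) = 1
  t5 = max2(1, -4) = 1
  t6 = add(1, 1) = 2
  t8 = min2(-4, -1) = -4
  t9 = max2(2, -4) = 2
  t10 = max2(2, 1) = 2
  t12 = sub(-4, 2) = -6
  t16 = min2(2, 1) = 1
  t17 = add(5, 1) = 6
  t18 = max2(-4, 6) = 6
  t19 = max2(6, 1) = 6
  t20 = add(6, 6) = 12
  t21 = sub(2, 6) = -4
  t23 = mul(-4, 12) = -48
  t24 = mul(-48, 2) = -96
  t26 = sub(-96, 1) = -97
  t27 = min2(-6, 2) = -6
  t28 = min2(5, -97) = -97
  t29 = max2(-6, -97) = -6
  t30 = max2(-4, -6) = -4

After the edit, cleaning proceeds:
  t5: a read changed (a1 -4->-3) — executes, giving 1 — identical to its old value.
  t8: a read changed (a1 -4->-3) — executes, giving -3.
  t9: a read changed (t8 -4->-3) — executes, giving 2 — identical to its old value.
  t24: dirty, but its reads are unchanged (t23 unchanged, t9 unchanged); cached -96 stands.
  t26: dirty, but its reads are unchanged (t24 unchanged, t5 unchanged); cached -97 stands.
  t28: dirty, but its reads are unchanged (a3 unchanged, t26 unchanged); cached -97 stands.
  t29: dirty, but its reads are unchanged (t27 unchanged, t28 unchanged); cached -6 stands.
  t30: a read changed (t8 -4->-3) — executes, giving -3.

Note where the cutoff bites: t24 is checked, finds nothing changed, and keeps its cache.

4 computations run: t5, t8, t9, t30.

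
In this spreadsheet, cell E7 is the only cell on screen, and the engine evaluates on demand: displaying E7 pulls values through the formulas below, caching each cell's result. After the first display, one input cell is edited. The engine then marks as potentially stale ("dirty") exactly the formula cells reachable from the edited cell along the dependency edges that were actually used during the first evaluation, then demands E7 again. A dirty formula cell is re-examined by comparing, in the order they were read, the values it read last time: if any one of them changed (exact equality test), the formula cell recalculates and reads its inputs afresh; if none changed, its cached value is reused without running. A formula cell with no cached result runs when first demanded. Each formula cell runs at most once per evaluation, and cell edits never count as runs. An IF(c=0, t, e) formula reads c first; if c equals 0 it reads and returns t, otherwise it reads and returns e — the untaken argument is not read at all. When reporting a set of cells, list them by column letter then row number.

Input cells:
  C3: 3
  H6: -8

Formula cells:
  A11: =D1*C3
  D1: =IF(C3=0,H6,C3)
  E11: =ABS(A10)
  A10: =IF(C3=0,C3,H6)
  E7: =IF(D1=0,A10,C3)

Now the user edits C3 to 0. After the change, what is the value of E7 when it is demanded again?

Initial pass — values computed on the first demand:
  D1 = IF(C3=0: C3=3 -> else branch C3) = 3
  E7 = IF(D1=0: D1=3 -> else branch C3) = 3

Second demand — change propagation:
  D1: re-runs because C3 3->0; C3 3->0; new result -8.
  E7: re-runs because D1 3->-8; C3 3->0; new result 0.

E7 now evaluates to 0.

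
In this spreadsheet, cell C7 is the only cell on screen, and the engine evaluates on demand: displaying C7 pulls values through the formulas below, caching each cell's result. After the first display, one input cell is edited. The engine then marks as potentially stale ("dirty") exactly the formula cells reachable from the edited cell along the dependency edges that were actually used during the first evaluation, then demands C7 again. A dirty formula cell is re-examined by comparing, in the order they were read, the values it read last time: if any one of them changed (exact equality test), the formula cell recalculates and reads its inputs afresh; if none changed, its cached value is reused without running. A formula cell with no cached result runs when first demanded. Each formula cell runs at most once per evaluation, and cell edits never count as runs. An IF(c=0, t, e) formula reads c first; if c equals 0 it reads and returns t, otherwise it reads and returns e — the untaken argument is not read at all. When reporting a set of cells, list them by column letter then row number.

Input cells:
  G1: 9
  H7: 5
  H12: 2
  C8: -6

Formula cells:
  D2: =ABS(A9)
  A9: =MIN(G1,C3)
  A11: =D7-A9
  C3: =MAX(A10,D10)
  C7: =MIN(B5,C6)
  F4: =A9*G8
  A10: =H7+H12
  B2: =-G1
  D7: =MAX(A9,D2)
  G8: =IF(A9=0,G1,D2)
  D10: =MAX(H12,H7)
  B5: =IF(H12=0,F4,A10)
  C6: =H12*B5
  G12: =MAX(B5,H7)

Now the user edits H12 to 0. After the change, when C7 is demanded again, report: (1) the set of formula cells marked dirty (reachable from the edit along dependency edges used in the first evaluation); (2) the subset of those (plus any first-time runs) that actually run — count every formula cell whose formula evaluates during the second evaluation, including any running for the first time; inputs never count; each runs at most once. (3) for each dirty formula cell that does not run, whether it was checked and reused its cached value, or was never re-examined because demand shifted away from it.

Initial pass — values computed on the first demand:
  A10 = 5 + 2 = 7
  B5 = IF(H12=0: H12=2 -> else branch A10) = 7
  C6 = 2 * 7 = 14
  C7 = MIN(7, 14) = 7

Second demand — change propagation:
  A10: re-runs because H12 2->0; new result 5.
  D10: newly demanded (no cache) — executes and yields 5.
  C3: newly demanded (no cache) — executes and yields 5.
  A9: newly demanded (no cache) — executes and yields 5.
  D2: newly demanded (no cache) — executes and yields 5.
  G8: newly demanded (no cache) — executes and yields 5.
  F4: newly demanded (no cache) — executes and yields 25.
  B5: re-runs because H12 2->0; A10 7->5; new result 25.
  C6: re-runs because H12 2->0; B5 7->25; new result 0.
  C7: re-runs because B5 7->25; C6 14->0; new result 0.

The important point: the flipped condition pulls in fresh nodes; A9, C3, D2, D10, F4, G8 run for the first time.

Dirty set: A10, B5, C6, C7.
Run set: A9, A10, B5, C3, C6, C7, D2, D10, F4, G8 (10 run).
All dirty formula cells ended up running.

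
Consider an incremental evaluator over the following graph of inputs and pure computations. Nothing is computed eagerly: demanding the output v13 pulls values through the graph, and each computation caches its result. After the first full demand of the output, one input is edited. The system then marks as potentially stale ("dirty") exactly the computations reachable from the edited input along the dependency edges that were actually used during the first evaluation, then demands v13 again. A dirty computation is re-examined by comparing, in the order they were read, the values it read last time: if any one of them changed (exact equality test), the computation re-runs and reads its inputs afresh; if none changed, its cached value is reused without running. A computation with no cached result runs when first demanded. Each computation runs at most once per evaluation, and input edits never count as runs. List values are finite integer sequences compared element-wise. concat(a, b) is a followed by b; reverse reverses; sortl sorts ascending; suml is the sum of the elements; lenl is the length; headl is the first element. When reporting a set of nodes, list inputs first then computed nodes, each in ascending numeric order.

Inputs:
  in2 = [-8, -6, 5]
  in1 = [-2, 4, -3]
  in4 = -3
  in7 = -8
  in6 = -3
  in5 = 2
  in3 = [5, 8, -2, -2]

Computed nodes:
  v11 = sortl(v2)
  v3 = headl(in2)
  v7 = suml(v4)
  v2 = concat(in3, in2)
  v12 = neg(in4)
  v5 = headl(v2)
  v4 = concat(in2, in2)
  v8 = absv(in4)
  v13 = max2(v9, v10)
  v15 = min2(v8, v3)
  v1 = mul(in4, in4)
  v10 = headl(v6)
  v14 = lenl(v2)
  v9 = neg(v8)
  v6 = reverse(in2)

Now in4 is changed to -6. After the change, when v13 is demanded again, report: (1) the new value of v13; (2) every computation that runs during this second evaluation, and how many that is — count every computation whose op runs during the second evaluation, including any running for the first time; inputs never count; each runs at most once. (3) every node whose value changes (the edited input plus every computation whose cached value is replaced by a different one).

Initial pass — values computed on the first demand:
  v6 = reverse([-8, -6, 5]) = [5, -6, -8]
  v8 = absv(-3) = 3
  v9 = neg(3) = -3
  v10 = headl([5, -6, -8]) = 5
  v13 = max2(-3, 5) = 5

Second demand — change propagation:
  v8: re-runs because in4 -3->-6; new result 6.
  v9: re-runs because v8 3->6; new result -6.
  v13: re-runs because v9 -3->-6; new result 5 (unchanged).

v13 now evaluates to 5.
Run set: v8, v9, v13 (3 run).
Changed values: in4, v8, v9.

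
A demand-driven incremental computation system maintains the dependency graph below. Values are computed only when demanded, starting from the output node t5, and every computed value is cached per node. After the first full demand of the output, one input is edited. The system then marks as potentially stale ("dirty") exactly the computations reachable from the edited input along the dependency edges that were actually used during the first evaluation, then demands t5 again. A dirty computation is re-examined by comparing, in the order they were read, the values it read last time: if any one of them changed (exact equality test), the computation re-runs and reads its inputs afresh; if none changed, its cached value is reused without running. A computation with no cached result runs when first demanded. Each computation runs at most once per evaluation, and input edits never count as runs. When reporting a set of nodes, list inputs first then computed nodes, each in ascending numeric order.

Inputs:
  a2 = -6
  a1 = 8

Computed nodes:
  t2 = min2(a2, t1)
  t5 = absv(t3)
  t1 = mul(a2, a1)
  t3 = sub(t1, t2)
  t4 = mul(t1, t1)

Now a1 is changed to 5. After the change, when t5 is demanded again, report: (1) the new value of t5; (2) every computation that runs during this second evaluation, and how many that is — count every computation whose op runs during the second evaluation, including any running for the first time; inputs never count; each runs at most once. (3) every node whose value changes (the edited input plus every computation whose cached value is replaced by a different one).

First evaluation (everything demanded from the output):
  t1 = mul(-6, 8) = -48
  t2 = min2(-6, -48) = -48
  t3 = sub(-48, -48) = 0
  t5 = absv(0) = 0

Propagation after the edit:
  t1: runs — a1 8->5; result -30.
  t2: runs — t1 -48->-30; result -30.
  t3: runs — t1 -48->-30; t2 -48->-30; result 0 (same value as before).
  t5: checked — values it read are unchanged (t3 unchanged); reused cached 0 without running.

Key observation: the change is absorbed at t3 — it re-runs but produces the same value, and the output's value is unchanged.

New value of t5: 0.
Computations that run: t1, t2, t3 — 3 in total.
Values that change: a1, t1, t2.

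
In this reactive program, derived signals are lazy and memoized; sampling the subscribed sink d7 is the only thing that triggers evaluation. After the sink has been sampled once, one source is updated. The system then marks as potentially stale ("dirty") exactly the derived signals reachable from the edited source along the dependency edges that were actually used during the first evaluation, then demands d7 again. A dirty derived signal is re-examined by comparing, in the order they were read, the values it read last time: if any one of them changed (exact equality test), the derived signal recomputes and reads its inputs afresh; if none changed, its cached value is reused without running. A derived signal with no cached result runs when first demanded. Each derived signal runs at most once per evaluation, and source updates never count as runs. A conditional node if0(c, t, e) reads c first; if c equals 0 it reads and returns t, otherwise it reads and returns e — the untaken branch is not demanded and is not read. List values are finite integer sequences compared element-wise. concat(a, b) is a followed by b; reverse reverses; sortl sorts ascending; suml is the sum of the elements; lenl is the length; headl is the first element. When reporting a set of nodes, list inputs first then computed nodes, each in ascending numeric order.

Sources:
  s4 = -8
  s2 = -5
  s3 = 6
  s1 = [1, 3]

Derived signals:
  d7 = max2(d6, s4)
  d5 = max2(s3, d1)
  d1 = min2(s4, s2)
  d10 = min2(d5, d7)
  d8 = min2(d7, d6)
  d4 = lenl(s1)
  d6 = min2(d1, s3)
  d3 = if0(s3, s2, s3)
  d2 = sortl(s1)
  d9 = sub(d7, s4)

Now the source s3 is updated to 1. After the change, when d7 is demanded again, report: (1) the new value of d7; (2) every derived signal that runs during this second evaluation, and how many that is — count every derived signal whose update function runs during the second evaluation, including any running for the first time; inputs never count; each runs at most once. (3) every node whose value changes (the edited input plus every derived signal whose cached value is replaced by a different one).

First demand of the output computes:
  d1 = min2(-8, -5) = -8
  d6 = min2(-8, 6) = -8
  d7 = max2(-8, -8) = -8

After the edit, cleaning proceeds:
  d6: a read changed (s3 6->1) — executes, giving -8 — identical to its old value.
  d7: dirty, but its reads are unchanged (d6 unchanged, s4 unchanged); cached -8 stands.

Note the absorption at d6: it re-runs yet its value is the same, leaving the output's value untouched.

Demanding d7 again yields -8.
1 derived signals run: d6.
The nodes whose values change: s3.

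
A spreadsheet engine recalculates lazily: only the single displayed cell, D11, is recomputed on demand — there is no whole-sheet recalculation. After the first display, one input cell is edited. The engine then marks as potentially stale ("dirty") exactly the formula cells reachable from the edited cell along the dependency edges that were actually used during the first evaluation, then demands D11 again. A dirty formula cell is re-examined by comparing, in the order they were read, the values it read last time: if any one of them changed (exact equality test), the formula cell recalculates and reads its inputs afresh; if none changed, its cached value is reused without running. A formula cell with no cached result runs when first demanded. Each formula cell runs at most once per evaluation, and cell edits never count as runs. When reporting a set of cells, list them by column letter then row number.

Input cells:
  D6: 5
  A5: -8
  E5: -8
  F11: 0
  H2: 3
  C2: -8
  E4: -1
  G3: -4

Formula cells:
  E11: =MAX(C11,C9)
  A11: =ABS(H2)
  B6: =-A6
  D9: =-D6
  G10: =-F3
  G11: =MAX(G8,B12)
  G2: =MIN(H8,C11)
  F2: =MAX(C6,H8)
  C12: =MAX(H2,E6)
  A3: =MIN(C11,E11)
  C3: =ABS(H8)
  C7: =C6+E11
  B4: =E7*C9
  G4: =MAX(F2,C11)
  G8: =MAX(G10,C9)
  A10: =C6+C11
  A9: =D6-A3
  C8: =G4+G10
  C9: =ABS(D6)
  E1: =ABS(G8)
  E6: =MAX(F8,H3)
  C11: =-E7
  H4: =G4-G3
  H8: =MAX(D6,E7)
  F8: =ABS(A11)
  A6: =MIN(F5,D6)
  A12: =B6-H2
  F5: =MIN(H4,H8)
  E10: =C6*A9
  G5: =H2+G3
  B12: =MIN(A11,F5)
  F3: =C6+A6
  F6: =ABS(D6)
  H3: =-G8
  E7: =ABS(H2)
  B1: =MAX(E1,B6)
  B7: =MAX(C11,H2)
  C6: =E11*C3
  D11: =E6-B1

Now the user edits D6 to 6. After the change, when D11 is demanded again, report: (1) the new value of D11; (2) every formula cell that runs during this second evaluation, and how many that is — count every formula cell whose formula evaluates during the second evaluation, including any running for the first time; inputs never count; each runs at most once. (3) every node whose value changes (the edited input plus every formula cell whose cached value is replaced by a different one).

New value of D11: -3.
Formula cells that run: A6, B1, B6, C3, C6, C9, D11, E1, E6, E11, F2, F3, F5, G4, G8, G10, H3, H4, H8 — 19 in total.
Values that change: A6, B1, B6, C3, C6, C9, D6, D11, E1, E11, F2, F3, F5, G4, G8, G10, H3, H4, H8.

First evaluation (everything demanded from the output):
  A11 = ABS(3) = 3
  C9 = ABS(5) = 5
  E7 = ABS(3) = 3
  C11 = -(3) = -3
  E11 = MAX(-3, 5) = 5
  F8 = ABS(3) = 3
  H8 = MAX(5, 3) = 5
  C3 = ABS(5) = 5
  C6 = 5 * 5 = 25
  F2 = MAX(25, 5) = 25
  G4 = MAX(25, -3) = 25
  H4 = 25 - -4 = 29
  F5 = MIN(29, 5) = 5
  A6 = MIN(5, 5) = 5
  B6 = -(5) = -5
  F3 = 25 + 5 = 30
  G10 = -(30) = -30
  G8 = MAX(-30, 5) = 5
  E1 = ABS(5) = 5
  B1 = MAX(5, -5) = 5
  H3 = -(5) = -5
  E6 = MAX(3, -5) = 3
  D11 = 3 - 5 = -2

Propagation after the edit:
  C9: runs — D6 5->6; result 6.
  E11: runs — C9 5->6; result 6.
  H8: runs — D6 5->6; result 6.
  C3: runs — H8 5->6; result 6.
  C6: runs — E11 5->6; C3 5->6; result 36.
  F2: runs — C6 25->36; H8 5->6; result 36.
  G4: runs — F2 25->36; result 36.
  H4: runs — G4 25->36; result 40.
  F5: runs — H4 29->40; H8 5->6; result 6.
  A6: runs — F5 5->6; D6 5->6; result 6.
  B6: runs — A6 5->6; result -6.
  F3: runs — C6 25->36; A6 5->6; result 42.
  G10: runs — F3 30->42; result -42.
  G8: runs — G10 -30->-42; C9 5->6; result 6.
  E1: runs — G8 5->6; result 6.
  B1: runs — E1 5->6; B6 -5->-6; result 6.
  H3: runs — G8 5->6; result -6.
  E6: runs — H3 -5->-6; result 3 (same value as before).
  D11: runs — B1 5->6; result -3.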